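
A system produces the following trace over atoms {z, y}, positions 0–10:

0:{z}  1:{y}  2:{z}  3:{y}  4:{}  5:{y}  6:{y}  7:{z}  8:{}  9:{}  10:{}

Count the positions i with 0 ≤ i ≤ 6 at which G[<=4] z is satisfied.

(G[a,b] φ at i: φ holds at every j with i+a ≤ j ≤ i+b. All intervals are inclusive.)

Evaluate at each i in [0,6]:
  i=0: ✗ (fails at j=1)
  i=1: ✗ (fails at j=1)
  i=2: ✗ (fails at j=3)
  i=3: ✗ (fails at j=3)
  i=4: ✗ (fails at j=4)
  i=5: ✗ (fails at j=5)
  i=6: ✗ (fails at j=6)
Positions where it holds: {} → 0.

0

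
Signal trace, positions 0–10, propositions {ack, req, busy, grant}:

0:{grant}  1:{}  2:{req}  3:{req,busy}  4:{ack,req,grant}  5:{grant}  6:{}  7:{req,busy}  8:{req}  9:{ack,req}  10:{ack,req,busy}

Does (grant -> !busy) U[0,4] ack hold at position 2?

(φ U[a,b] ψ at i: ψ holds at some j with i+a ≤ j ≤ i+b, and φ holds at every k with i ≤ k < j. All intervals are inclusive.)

Holds

Need some j in [2,6] with ack, and (grant -> !busy) at every k in [2,j-1].
  j=2: ack false.
  j=3: ack false.
  j=4: ack holds; (grant -> !busy) holds at every k in [2,3] → satisfied.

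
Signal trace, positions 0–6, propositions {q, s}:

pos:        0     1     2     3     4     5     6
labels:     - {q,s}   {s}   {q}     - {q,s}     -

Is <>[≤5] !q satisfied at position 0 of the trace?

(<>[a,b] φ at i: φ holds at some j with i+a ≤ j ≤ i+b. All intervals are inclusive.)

Check !q at each j in [0,5]:
  j=0: true
  j=1: false
  j=2: true
  j=3: false
  j=4: true
  j=5: false
Found at j=0 → formula holds.

Holds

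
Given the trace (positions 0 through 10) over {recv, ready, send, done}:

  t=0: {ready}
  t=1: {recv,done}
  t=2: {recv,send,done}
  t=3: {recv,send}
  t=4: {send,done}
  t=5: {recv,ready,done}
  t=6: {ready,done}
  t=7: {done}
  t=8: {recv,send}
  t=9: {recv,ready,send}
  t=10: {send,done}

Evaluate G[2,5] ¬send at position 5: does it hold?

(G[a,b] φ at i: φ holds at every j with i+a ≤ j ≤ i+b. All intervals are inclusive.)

Check ¬send at every j in [7,10]:
  j=7: true
  j=8: false
  j=9: false
  j=10: false
Fails at j=8 → formula fails.

False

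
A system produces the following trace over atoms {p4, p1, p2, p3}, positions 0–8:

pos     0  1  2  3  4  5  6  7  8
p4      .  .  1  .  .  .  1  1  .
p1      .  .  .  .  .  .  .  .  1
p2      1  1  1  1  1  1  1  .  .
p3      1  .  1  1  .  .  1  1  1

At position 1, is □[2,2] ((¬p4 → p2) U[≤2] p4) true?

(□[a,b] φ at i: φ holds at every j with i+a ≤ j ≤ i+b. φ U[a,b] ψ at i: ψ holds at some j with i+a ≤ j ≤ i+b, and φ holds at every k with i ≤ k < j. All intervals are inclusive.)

Check ((¬p4 → p2) U[≤2] p4) at every j in [3,3]:
  j=3: fails
Fails at j=3 → formula fails.

Does not hold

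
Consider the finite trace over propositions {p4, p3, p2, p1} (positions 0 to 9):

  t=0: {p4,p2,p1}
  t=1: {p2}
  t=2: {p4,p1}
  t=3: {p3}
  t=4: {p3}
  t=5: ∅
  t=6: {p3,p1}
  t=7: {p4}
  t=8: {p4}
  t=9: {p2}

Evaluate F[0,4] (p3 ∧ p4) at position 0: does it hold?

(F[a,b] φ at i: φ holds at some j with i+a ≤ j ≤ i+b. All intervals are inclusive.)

Check (p3 ∧ p4) at each j in [0,4]:
  j=0: false
  j=1: false
  j=2: false
  j=3: false
  j=4: false
No position in the window satisfies it → formula fails.

False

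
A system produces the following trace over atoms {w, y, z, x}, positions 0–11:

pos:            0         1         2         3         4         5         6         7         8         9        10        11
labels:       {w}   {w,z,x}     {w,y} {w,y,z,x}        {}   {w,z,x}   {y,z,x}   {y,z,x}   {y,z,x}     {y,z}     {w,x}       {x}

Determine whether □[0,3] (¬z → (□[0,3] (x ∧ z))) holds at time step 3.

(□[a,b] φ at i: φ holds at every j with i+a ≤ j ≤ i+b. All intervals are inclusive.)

Check (¬z → (□[0,3] (x ∧ z))) at every j in [3,6]:
  j=3: antecedent false → ✓
  j=4: antecedent true; consequent fails at 4 → ✗
  j=5: antecedent false → ✓
  j=6: antecedent false → ✓
Fails at j=4 → formula fails.

No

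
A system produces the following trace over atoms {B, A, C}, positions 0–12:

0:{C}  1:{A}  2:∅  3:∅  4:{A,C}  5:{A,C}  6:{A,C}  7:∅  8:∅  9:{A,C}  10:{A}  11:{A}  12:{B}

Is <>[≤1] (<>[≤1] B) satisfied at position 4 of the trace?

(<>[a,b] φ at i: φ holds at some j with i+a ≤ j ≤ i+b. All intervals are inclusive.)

Check <>[≤1] B at each j in [4,5]:
  j=4: fails (none in [4,5])
  j=5: fails (none in [5,6])
No position in the window satisfies it → formula fails.

No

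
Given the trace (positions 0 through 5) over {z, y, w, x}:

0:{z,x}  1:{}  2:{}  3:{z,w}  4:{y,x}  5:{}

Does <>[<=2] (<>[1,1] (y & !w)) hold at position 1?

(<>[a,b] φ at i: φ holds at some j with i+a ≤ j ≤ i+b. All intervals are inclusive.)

Check <>[1,1] (y & !w) at each j in [1,3]:
  j=1: fails (none in [2,2])
  j=2: fails (none in [3,3])
  j=3: holds (witness at 4)
Found at j=3 → formula holds.

Holds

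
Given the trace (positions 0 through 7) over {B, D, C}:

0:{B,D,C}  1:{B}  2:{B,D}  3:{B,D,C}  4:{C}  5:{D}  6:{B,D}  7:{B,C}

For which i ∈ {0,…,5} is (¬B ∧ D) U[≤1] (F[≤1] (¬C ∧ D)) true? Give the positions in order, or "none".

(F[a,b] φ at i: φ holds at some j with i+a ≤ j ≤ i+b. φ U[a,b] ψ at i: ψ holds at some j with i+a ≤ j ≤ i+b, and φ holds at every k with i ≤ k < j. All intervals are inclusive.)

1, 2, 4, 5

Evaluate at each i in [0,5]:
  i=0: ✗ (lhs fails at k=0 before rhs at j=1)
  i=1: ✓ (rhs at j=1)
  i=2: ✓ (rhs at j=2)
  i=3: ✗ (lhs fails at k=3 before rhs at j=4)
  i=4: ✓ (rhs at j=4)
  i=5: ✓ (rhs at j=5)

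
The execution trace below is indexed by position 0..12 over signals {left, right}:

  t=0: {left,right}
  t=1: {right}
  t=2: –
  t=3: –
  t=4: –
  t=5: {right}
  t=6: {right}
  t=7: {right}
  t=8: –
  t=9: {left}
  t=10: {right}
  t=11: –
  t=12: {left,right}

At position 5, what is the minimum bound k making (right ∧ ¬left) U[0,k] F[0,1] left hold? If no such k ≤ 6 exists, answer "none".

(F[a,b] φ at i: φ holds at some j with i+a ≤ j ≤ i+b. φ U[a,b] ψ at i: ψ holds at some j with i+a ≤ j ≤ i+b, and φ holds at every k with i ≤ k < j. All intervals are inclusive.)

Need earliest j ≥ 5 with F[0,1] left, and (right ∧ ¬left) at every k in [5,j-1].
  j=5: rhs fails.
  j=6: rhs fails.
  j=7: rhs fails.
  j=8: rhs holds; lhs holds on [5,7]. k = 3.

3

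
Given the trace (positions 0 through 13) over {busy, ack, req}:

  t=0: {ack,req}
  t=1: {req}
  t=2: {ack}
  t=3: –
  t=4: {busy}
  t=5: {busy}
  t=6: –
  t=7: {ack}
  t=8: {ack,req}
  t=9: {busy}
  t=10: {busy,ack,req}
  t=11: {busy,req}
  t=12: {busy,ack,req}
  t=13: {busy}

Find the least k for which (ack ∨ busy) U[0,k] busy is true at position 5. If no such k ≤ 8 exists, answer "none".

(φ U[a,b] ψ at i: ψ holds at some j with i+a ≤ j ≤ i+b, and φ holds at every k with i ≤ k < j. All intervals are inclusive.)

0

Need earliest j ≥ 5 with busy, and (ack ∨ busy) at every k in [5,j-1].
  j=5: rhs holds (empty prefix). k = 0.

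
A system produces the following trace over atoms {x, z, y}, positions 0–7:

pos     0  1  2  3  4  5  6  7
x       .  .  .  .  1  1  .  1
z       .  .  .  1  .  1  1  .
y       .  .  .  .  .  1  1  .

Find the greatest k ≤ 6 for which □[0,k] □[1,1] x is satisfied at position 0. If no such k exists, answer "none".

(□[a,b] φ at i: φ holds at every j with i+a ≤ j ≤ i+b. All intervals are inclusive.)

none

□[1,1] x must hold from j=0 onward; find where it first fails.
  j=0: fails → no k works.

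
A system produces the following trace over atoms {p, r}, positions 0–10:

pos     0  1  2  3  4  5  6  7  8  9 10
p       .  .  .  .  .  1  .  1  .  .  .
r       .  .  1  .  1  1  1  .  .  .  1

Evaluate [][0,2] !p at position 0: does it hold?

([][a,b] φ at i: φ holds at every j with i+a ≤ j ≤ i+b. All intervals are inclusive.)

True

Check !p at every j in [0,2]:
  j=0: true
  j=1: true
  j=2: true
All positions satisfy it → formula holds.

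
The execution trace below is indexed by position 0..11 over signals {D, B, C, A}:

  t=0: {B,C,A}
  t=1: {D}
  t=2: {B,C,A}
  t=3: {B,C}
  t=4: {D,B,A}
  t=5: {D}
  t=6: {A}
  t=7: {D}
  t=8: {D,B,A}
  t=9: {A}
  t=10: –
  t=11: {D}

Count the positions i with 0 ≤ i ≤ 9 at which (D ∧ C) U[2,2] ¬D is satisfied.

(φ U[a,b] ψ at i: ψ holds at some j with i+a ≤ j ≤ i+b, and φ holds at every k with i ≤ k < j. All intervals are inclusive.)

Evaluate at each i in [0,9]:
  i=0: ✗ (lhs fails at k=0 before rhs at j=2)
  i=1: ✗ (lhs fails at k=1 before rhs at j=3)
  i=2: ✗ (no rhs in [4,4])
  i=3: ✗ (no rhs in [5,5])
  i=4: ✗ (lhs fails at k=4 before rhs at j=6)
  i=5: ✗ (no rhs in [7,7])
  i=6: ✗ (no rhs in [8,8])
  i=7: ✗ (lhs fails at k=7 before rhs at j=9)
  i=8: ✗ (lhs fails at k=8 before rhs at j=10)
  i=9: ✗ (no rhs in [11,11])
Positions where it holds: {} → 0.

0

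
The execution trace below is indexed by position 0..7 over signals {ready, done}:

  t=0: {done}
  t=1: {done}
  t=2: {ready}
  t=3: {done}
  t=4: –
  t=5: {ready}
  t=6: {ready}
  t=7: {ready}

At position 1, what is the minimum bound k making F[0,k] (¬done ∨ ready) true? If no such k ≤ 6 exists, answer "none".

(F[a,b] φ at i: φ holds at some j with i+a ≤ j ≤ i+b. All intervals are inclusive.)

Scan j = 1,2,… for (¬done ∨ ready):
  j=1: fails
  j=2: holds
First hit at j=2, so smallest k = 2-1 = 1.

1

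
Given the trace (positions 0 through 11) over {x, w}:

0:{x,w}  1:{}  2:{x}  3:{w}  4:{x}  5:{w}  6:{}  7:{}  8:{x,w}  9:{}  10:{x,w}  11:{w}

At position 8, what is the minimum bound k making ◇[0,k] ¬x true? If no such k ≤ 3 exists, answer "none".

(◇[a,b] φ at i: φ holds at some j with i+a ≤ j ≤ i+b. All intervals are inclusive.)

1

Scan j = 8,9,… for ¬x:
  j=8: fails
  j=9: holds
First hit at j=9, so smallest k = 9-8 = 1.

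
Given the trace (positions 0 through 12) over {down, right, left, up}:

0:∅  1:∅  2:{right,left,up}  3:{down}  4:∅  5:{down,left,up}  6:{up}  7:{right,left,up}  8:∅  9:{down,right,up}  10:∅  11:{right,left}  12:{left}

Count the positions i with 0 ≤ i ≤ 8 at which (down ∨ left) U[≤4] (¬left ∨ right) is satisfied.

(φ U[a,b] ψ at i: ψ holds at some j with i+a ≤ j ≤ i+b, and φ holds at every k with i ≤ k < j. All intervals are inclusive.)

9

Evaluate at each i in [0,8]:
  i=0: ✓ (rhs at j=0)
  i=1: ✓ (rhs at j=1)
  i=2: ✓ (rhs at j=2)
  i=3: ✓ (rhs at j=3)
  i=4: ✓ (rhs at j=4)
  i=5: ✓ (rhs at j=6; lhs holds on [5,5])
  i=6: ✓ (rhs at j=6)
  i=7: ✓ (rhs at j=7)
  i=8: ✓ (rhs at j=8)
Positions where it holds: {0, 1, 2, 3, 4, 5, 6, 7, 8} → 9.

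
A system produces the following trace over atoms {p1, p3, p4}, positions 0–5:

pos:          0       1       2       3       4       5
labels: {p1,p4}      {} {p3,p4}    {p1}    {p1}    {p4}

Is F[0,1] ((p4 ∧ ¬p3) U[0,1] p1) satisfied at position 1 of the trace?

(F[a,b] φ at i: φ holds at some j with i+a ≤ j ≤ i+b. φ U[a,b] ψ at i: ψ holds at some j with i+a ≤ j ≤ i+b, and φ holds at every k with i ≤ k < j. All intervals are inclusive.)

No

Check ((p4 ∧ ¬p3) U[0,1] p1) at each j in [1,2]:
  j=1: fails
  j=2: fails
No position in the window satisfies it → formula fails.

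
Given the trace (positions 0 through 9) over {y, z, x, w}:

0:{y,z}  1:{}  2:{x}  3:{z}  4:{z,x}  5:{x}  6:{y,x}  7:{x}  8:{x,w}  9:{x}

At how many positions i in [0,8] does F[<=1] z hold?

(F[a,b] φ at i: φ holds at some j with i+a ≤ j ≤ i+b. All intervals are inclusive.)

Evaluate at each i in [0,8]:
  i=0: ✓ (witness j=0)
  i=1: ✗ (none in [1,2])
  i=2: ✓ (witness j=3)
  i=3: ✓ (witness j=3)
  i=4: ✓ (witness j=4)
  i=5: ✗ (none in [5,6])
  i=6: ✗ (none in [6,7])
  i=7: ✗ (none in [7,8])
  i=8: ✗ (none in [8,9])
Positions where it holds: {0, 2, 3, 4} → 4.

4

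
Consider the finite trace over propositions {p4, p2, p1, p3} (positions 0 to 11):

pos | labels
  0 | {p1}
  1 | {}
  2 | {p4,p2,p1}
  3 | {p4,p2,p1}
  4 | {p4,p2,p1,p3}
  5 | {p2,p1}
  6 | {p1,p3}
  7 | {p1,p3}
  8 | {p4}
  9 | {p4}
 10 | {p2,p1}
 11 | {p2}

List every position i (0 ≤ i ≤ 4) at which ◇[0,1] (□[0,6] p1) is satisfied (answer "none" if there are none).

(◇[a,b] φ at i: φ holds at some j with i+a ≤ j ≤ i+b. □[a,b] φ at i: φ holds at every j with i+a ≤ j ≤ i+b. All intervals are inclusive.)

Evaluate at each i in [0,4]:
  i=0: ✗ (none in [0,1])
  i=1: ✗ (none in [1,2])
  i=2: ✗ (none in [2,3])
  i=3: ✗ (none in [3,4])
  i=4: ✗ (none in [4,5])

none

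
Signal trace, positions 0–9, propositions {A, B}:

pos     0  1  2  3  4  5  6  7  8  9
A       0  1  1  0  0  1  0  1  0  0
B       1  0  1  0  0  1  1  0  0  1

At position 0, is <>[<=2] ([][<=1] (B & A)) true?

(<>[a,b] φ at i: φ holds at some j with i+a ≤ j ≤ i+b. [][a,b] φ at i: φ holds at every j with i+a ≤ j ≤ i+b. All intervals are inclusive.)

False

Check [][<=1] (B & A) at each j in [0,2]:
  j=0: fails at 0
  j=1: fails at 1
  j=2: fails at 3
No position in the window satisfies it → formula fails.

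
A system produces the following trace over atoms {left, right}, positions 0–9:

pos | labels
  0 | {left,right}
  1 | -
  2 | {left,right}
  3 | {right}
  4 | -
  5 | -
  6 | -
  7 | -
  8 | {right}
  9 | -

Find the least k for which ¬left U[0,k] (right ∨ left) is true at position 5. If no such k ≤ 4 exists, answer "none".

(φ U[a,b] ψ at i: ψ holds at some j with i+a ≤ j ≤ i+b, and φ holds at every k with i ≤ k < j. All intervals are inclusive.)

Need earliest j ≥ 5 with (right ∨ left), and ¬left at every k in [5,j-1].
  j=5: rhs fails.
  j=6: rhs fails.
  j=7: rhs fails.
  j=8: rhs holds; lhs holds on [5,7]. k = 3.

3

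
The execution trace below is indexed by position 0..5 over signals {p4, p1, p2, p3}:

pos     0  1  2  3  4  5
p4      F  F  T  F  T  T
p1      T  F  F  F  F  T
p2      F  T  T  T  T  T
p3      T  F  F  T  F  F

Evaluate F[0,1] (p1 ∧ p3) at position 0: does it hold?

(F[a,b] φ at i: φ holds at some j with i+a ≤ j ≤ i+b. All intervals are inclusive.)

Check (p1 ∧ p3) at each j in [0,1]:
  j=0: true
  j=1: false
Found at j=0 → formula holds.

Holds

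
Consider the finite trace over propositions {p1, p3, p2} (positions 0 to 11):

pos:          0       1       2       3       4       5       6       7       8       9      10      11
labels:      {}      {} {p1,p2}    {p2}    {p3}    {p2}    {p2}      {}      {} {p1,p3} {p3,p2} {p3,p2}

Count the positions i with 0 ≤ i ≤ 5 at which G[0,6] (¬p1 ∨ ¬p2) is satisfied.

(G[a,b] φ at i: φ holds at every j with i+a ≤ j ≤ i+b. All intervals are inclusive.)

3

Evaluate at each i in [0,5]:
  i=0: ✗ (fails at j=2)
  i=1: ✗ (fails at j=2)
  i=2: ✗ (fails at j=2)
  i=3: ✓ (all of [3,9])
  i=4: ✓ (all of [4,10])
  i=5: ✓ (all of [5,11])
Positions where it holds: {3, 4, 5} → 3.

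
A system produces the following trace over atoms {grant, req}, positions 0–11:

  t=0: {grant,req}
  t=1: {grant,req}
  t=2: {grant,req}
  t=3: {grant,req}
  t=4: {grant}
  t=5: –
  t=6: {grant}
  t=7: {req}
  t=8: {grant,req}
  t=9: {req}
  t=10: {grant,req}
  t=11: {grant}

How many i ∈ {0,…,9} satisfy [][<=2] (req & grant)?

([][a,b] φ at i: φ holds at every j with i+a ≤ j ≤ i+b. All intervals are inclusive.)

Evaluate at each i in [0,9]:
  i=0: ✓ (all of [0,2])
  i=1: ✓ (all of [1,3])
  i=2: ✗ (fails at j=4)
  i=3: ✗ (fails at j=4)
  i=4: ✗ (fails at j=4)
  i=5: ✗ (fails at j=5)
  i=6: ✗ (fails at j=6)
  i=7: ✗ (fails at j=7)
  i=8: ✗ (fails at j=9)
  i=9: ✗ (fails at j=9)
Positions where it holds: {0, 1} → 2.

2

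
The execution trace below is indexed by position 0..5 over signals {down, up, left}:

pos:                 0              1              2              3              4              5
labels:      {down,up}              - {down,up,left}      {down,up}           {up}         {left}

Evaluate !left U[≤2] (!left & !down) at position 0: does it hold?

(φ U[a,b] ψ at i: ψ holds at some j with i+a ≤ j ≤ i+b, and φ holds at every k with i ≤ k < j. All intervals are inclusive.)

Holds

Need some j in [0,2] with (!left & !down), and !left at every k in [0,j-1].
  j=0: (!left & !down) false.
  j=1: (!left & !down) holds; !left holds at every k in [0,0] → satisfied.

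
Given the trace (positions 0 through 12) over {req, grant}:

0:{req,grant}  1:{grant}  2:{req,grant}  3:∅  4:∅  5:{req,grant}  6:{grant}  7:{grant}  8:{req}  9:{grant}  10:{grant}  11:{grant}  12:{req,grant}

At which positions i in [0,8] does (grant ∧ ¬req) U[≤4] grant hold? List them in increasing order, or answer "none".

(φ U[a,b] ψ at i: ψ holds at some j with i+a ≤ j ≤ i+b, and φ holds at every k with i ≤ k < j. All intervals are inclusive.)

Evaluate at each i in [0,8]:
  i=0: ✓ (rhs at j=0)
  i=1: ✓ (rhs at j=1)
  i=2: ✓ (rhs at j=2)
  i=3: ✗ (lhs fails at k=3 before rhs at j=5)
  i=4: ✗ (lhs fails at k=4 before rhs at j=5)
  i=5: ✓ (rhs at j=5)
  i=6: ✓ (rhs at j=6)
  i=7: ✓ (rhs at j=7)
  i=8: ✗ (lhs fails at k=8 before rhs at j=9)

0, 1, 2, 5, 6, 7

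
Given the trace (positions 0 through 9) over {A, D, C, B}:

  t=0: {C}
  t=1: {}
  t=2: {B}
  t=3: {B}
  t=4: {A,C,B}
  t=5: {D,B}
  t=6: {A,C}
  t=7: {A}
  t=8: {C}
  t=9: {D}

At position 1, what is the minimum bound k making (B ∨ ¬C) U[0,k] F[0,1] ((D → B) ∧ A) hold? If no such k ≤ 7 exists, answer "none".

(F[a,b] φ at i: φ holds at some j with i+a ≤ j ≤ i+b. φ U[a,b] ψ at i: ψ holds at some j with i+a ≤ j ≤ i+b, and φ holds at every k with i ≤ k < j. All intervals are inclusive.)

Need earliest j ≥ 1 with F[0,1] ((D → B) ∧ A), and (B ∨ ¬C) at every k in [1,j-1].
  j=1: rhs fails.
  j=2: rhs fails.
  j=3: rhs holds; lhs holds on [1,2]. k = 2.

2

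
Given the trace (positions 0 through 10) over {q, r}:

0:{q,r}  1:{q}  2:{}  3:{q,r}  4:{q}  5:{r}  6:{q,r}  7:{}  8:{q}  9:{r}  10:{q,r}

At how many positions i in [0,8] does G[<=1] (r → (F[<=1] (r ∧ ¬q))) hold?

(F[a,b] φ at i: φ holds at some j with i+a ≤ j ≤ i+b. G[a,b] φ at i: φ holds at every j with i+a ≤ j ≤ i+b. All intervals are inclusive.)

Evaluate at each i in [0,8]:
  i=0: ✗ (fails at j=0)
  i=1: ✓ (all of [1,2])
  i=2: ✗ (fails at j=3)
  i=3: ✗ (fails at j=3)
  i=4: ✓ (all of [4,5])
  i=5: ✗ (fails at j=6)
  i=6: ✗ (fails at j=6)
  i=7: ✓ (all of [7,8])
  i=8: ✓ (all of [8,9])
Positions where it holds: {1, 4, 7, 8} → 4.

4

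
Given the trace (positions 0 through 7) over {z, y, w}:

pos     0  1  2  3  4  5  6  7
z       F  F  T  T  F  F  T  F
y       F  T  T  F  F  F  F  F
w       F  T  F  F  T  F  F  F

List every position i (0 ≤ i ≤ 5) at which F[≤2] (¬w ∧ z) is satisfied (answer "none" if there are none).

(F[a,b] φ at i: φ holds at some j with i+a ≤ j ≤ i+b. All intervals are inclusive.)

0, 1, 2, 3, 4, 5

Evaluate at each i in [0,5]:
  i=0: ✓ (witness j=2)
  i=1: ✓ (witness j=2)
  i=2: ✓ (witness j=2)
  i=3: ✓ (witness j=3)
  i=4: ✓ (witness j=6)
  i=5: ✓ (witness j=6)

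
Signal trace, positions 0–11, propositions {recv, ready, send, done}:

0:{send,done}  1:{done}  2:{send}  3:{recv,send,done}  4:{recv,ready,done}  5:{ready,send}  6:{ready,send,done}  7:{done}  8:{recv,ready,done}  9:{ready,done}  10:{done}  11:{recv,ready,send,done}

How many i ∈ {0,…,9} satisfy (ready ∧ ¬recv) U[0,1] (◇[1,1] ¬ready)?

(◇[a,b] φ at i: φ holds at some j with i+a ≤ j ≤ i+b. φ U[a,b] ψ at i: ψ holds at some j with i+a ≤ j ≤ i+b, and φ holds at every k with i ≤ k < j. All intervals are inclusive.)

Evaluate at each i in [0,9]:
  i=0: ✓ (rhs at j=0)
  i=1: ✓ (rhs at j=1)
  i=2: ✓ (rhs at j=2)
  i=3: ✗ (no rhs in [3,4])
  i=4: ✗ (no rhs in [4,5])
  i=5: ✓ (rhs at j=6; lhs holds on [5,5])
  i=6: ✓ (rhs at j=6)
  i=7: ✗ (no rhs in [7,8])
  i=8: ✗ (lhs fails at k=8 before rhs at j=9)
  i=9: ✓ (rhs at j=9)
Positions where it holds: {0, 1, 2, 5, 6, 9} → 6.

6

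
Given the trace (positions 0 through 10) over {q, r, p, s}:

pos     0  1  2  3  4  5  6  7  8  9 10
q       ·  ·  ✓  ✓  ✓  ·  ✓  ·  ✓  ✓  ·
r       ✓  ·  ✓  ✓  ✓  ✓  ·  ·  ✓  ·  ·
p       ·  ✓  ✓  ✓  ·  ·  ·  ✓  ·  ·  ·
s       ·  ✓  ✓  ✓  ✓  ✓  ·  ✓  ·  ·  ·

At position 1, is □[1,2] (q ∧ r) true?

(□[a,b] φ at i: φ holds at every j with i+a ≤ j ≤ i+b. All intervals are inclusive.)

Check (q ∧ r) at every j in [2,3]:
  j=2: true
  j=3: true
All positions satisfy it → formula holds.

True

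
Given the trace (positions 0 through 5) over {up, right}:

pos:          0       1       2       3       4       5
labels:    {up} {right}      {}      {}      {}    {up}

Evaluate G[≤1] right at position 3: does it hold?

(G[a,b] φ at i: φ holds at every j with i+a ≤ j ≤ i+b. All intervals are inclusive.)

Check right at every j in [3,4]:
  j=3: false
  j=4: false
Fails at j=3 → formula fails.

No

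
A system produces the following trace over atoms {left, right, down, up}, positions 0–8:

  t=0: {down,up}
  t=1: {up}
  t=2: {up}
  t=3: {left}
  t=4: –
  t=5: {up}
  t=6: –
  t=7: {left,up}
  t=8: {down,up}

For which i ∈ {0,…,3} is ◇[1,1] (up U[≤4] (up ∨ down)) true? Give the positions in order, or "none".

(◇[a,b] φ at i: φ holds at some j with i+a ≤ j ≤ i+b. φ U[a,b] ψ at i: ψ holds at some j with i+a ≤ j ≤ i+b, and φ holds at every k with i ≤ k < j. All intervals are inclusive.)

Evaluate at each i in [0,3]:
  i=0: ✓ (witness j=1)
  i=1: ✓ (witness j=2)
  i=2: ✗ (none in [3,3])
  i=3: ✗ (none in [4,4])

0, 1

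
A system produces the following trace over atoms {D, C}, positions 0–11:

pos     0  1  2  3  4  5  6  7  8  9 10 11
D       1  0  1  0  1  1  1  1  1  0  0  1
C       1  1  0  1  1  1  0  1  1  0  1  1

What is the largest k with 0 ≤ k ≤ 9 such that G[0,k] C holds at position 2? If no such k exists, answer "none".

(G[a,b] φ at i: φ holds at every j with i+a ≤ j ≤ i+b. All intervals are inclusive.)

none

C must hold from j=2 onward; find where it first fails.
  j=2: fails → no k works.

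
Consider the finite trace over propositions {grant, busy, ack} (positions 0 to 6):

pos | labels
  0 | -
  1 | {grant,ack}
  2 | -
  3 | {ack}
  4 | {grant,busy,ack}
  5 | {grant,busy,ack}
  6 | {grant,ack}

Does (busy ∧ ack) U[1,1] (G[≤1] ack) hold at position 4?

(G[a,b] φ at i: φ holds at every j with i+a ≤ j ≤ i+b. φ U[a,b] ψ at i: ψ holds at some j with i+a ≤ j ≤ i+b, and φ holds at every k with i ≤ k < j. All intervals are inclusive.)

Yes

Need some j in [5,5] with G[≤1] ack, and (busy ∧ ack) at every k in [4,j-1].
  j=5: G[≤1] ack holds; (busy ∧ ack) holds at every k in [4,4] → satisfied.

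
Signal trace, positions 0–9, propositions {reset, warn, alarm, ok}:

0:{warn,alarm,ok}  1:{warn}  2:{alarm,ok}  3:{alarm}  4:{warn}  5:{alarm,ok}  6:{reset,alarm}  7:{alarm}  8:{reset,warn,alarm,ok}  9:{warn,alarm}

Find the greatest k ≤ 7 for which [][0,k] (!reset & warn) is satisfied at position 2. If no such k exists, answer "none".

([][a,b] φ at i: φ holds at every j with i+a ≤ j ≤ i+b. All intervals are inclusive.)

(!reset & warn) must hold from j=2 onward; find where it first fails.
  j=2: fails → no k works.

none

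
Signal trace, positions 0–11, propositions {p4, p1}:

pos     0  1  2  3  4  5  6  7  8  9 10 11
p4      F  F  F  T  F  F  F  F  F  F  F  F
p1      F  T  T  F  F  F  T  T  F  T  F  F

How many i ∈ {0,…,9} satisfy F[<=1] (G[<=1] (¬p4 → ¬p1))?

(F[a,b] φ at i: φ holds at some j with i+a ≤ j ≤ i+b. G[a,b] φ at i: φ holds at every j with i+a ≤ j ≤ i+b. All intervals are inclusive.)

Evaluate at each i in [0,9]:
  i=0: ✗ (none in [0,1])
  i=1: ✗ (none in [1,2])
  i=2: ✓ (witness j=3)
  i=3: ✓ (witness j=3)
  i=4: ✓ (witness j=4)
  i=5: ✗ (none in [5,6])
  i=6: ✗ (none in [6,7])
  i=7: ✗ (none in [7,8])
  i=8: ✗ (none in [8,9])
  i=9: ✓ (witness j=10)
Positions where it holds: {2, 3, 4, 9} → 4.

4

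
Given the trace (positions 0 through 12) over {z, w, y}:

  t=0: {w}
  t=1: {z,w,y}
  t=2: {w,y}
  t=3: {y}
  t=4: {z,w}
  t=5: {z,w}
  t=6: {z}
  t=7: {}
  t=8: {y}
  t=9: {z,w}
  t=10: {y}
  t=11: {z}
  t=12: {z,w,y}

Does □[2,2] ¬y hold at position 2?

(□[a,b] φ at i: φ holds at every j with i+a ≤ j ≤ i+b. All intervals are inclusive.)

Check ¬y at every j in [4,4]:
  j=4: true
All positions satisfy it → formula holds.

Yes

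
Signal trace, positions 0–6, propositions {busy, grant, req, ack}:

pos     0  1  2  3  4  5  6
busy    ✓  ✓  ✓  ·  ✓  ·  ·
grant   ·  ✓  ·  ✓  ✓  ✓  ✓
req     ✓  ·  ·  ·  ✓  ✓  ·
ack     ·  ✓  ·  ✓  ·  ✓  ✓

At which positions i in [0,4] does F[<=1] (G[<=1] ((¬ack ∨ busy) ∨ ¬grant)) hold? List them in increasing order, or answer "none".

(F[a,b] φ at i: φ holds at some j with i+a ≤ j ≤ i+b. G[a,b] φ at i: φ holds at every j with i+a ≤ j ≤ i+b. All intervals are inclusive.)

Evaluate at each i in [0,4]:
  i=0: ✓ (witness j=0)
  i=1: ✓ (witness j=1)
  i=2: ✗ (none in [2,3])
  i=3: ✗ (none in [3,4])
  i=4: ✗ (none in [4,5])

0, 1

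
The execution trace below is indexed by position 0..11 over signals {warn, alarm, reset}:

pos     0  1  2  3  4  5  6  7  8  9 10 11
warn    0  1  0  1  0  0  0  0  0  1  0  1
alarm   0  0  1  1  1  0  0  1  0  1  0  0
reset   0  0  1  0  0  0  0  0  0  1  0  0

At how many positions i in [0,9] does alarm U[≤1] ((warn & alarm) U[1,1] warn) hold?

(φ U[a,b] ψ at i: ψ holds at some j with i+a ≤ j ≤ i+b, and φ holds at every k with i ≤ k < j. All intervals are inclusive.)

0

Evaluate at each i in [0,9]:
  i=0: ✗ (no rhs in [0,1])
  i=1: ✗ (no rhs in [1,2])
  i=2: ✗ (no rhs in [2,3])
  i=3: ✗ (no rhs in [3,4])
  i=4: ✗ (no rhs in [4,5])
  i=5: ✗ (no rhs in [5,6])
  i=6: ✗ (no rhs in [6,7])
  i=7: ✗ (no rhs in [7,8])
  i=8: ✗ (no rhs in [8,9])
  i=9: ✗ (no rhs in [9,10])
Positions where it holds: {} → 0.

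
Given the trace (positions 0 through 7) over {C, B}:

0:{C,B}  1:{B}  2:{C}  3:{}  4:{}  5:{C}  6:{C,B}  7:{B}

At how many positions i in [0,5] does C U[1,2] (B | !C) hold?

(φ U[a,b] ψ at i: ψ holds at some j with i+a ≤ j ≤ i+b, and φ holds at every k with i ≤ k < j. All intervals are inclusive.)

3

Evaluate at each i in [0,5]:
  i=0: ✓ (rhs at j=1; lhs holds on [0,0])
  i=1: ✗ (lhs fails at k=1 before rhs at j=3)
  i=2: ✓ (rhs at j=3; lhs holds on [2,2])
  i=3: ✗ (lhs fails at k=3 before rhs at j=4)
  i=4: ✗ (lhs fails at k=4 before rhs at j=6)
  i=5: ✓ (rhs at j=6; lhs holds on [5,5])
Positions where it holds: {0, 2, 5} → 3.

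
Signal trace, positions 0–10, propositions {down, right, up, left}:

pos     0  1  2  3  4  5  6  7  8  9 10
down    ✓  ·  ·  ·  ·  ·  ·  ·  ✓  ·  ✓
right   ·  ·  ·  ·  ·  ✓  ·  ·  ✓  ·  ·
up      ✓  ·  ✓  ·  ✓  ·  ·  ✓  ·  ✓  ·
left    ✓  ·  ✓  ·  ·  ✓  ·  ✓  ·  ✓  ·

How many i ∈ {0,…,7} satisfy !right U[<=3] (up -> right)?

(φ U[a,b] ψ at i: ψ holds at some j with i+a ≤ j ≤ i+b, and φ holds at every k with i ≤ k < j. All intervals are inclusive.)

8

Evaluate at each i in [0,7]:
  i=0: ✓ (rhs at j=1; lhs holds on [0,0])
  i=1: ✓ (rhs at j=1)
  i=2: ✓ (rhs at j=3; lhs holds on [2,2])
  i=3: ✓ (rhs at j=3)
  i=4: ✓ (rhs at j=5; lhs holds on [4,4])
  i=5: ✓ (rhs at j=5)
  i=6: ✓ (rhs at j=6)
  i=7: ✓ (rhs at j=8; lhs holds on [7,7])
Positions where it holds: {0, 1, 2, 3, 4, 5, 6, 7} → 8.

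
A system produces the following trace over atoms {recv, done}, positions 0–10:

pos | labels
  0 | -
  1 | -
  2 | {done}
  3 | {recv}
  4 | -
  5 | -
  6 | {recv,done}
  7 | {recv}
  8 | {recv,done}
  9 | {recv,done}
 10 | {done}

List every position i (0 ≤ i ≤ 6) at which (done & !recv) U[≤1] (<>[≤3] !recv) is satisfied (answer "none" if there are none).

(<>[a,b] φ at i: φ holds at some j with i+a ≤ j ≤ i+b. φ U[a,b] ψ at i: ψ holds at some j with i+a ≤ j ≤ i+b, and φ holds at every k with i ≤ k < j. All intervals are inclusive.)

0, 1, 2, 3, 4, 5

Evaluate at each i in [0,6]:
  i=0: ✓ (rhs at j=0)
  i=1: ✓ (rhs at j=1)
  i=2: ✓ (rhs at j=2)
  i=3: ✓ (rhs at j=3)
  i=4: ✓ (rhs at j=4)
  i=5: ✓ (rhs at j=5)
  i=6: ✗ (lhs fails at k=6 before rhs at j=7)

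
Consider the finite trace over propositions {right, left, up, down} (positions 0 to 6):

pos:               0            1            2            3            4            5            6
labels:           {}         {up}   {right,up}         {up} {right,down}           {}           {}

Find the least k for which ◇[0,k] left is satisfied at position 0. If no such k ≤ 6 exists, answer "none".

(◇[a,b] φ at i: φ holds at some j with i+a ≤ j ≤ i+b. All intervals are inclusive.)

Scan j = 0,1,… for left:
  j=0: fails
  j=1: fails
  j=2: fails
  j=3: fails
  j=4: fails
  j=5: fails
  j=6: fails
No j in [0,6] satisfies it → none.

none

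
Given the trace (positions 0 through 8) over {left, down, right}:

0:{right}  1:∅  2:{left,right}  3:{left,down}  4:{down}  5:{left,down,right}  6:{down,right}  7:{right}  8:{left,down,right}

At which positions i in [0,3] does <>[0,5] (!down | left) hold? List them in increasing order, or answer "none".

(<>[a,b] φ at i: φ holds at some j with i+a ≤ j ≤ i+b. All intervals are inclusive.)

Evaluate at each i in [0,3]:
  i=0: ✓ (witness j=0)
  i=1: ✓ (witness j=1)
  i=2: ✓ (witness j=2)
  i=3: ✓ (witness j=3)

0, 1, 2, 3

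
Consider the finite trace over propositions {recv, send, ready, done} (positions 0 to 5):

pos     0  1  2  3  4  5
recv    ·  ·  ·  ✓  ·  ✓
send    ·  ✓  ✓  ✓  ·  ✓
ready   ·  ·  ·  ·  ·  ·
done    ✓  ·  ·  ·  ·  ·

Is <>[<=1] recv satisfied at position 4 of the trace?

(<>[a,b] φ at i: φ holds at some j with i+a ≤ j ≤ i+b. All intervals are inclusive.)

Check recv at each j in [4,5]:
  j=4: false
  j=5: true
Found at j=5 → formula holds.

True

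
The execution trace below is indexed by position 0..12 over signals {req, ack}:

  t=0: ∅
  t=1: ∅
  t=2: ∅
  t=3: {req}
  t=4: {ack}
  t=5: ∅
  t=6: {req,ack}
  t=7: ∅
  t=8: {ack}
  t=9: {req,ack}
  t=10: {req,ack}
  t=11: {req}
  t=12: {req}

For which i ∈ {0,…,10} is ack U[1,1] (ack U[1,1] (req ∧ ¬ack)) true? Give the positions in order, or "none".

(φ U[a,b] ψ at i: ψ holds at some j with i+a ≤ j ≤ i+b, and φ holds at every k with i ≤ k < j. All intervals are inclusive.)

Evaluate at each i in [0,10]:
  i=0: ✗ (no rhs in [1,1])
  i=1: ✗ (no rhs in [2,2])
  i=2: ✗ (no rhs in [3,3])
  i=3: ✗ (no rhs in [4,4])
  i=4: ✗ (no rhs in [5,5])
  i=5: ✗ (no rhs in [6,6])
  i=6: ✗ (no rhs in [7,7])
  i=7: ✗ (no rhs in [8,8])
  i=8: ✗ (no rhs in [9,9])
  i=9: ✓ (rhs at j=10; lhs holds on [9,9])
  i=10: ✗ (no rhs in [11,11])

9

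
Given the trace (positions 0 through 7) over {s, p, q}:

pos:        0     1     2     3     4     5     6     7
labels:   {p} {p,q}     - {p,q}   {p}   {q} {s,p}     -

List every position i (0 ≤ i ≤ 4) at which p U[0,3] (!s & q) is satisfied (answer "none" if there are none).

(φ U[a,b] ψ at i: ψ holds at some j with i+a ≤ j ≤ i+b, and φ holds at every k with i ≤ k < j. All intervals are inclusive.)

0, 1, 3, 4

Evaluate at each i in [0,4]:
  i=0: ✓ (rhs at j=1; lhs holds on [0,0])
  i=1: ✓ (rhs at j=1)
  i=2: ✗ (lhs fails at k=2 before rhs at j=3)
  i=3: ✓ (rhs at j=3)
  i=4: ✓ (rhs at j=5; lhs holds on [4,4])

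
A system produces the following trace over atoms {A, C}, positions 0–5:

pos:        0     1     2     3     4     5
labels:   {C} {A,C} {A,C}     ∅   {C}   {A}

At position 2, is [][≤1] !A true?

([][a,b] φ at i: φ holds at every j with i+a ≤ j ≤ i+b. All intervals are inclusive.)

False

Check !A at every j in [2,3]:
  j=2: false
  j=3: true
Fails at j=2 → formula fails.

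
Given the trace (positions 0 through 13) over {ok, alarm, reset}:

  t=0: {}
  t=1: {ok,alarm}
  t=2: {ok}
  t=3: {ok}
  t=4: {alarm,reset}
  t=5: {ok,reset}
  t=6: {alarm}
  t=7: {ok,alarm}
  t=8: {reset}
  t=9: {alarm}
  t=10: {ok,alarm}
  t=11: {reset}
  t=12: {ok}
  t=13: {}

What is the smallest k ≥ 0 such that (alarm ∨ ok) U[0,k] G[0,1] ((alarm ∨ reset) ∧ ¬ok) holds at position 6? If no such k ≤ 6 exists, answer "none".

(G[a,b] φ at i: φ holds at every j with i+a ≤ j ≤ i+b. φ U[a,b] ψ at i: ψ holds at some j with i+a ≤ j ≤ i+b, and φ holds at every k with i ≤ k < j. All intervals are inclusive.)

Need earliest j ≥ 6 with G[0,1] ((alarm ∨ reset) ∧ ¬ok), and (alarm ∨ ok) at every k in [6,j-1].
  j=6: rhs fails.
  j=7: rhs fails.
  j=8: rhs holds; lhs holds on [6,7]. k = 2.

2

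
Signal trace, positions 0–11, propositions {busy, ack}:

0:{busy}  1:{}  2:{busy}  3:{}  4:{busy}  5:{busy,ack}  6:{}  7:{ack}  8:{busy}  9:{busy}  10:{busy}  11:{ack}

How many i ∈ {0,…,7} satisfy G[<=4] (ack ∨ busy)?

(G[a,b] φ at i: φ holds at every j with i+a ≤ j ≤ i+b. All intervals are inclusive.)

Evaluate at each i in [0,7]:
  i=0: ✗ (fails at j=1)
  i=1: ✗ (fails at j=1)
  i=2: ✗ (fails at j=3)
  i=3: ✗ (fails at j=3)
  i=4: ✗ (fails at j=6)
  i=5: ✗ (fails at j=6)
  i=6: ✗ (fails at j=6)
  i=7: ✓ (all of [7,11])
Positions where it holds: {7} → 1.

1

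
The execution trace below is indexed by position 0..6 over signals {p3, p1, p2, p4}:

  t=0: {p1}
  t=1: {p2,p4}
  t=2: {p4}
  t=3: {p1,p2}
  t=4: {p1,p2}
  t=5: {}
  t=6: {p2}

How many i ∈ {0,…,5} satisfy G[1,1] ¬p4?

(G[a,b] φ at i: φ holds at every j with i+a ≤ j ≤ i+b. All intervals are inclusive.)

Evaluate at each i in [0,5]:
  i=0: ✗ (fails at j=1)
  i=1: ✗ (fails at j=2)
  i=2: ✓ (all of [3,3])
  i=3: ✓ (all of [4,4])
  i=4: ✓ (all of [5,5])
  i=5: ✓ (all of [6,6])
Positions where it holds: {2, 3, 4, 5} → 4.

4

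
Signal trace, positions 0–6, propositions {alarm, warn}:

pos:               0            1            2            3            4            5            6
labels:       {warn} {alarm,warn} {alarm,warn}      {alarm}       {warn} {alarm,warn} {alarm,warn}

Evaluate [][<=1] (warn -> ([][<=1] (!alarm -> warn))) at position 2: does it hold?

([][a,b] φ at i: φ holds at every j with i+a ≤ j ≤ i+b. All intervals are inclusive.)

True

Check (warn -> ([][<=1] (!alarm -> warn))) at every j in [2,3]:
  j=2: antecedent true; consequent holds on [2,3] → ✓
  j=3: antecedent false → ✓
All positions satisfy it → formula holds.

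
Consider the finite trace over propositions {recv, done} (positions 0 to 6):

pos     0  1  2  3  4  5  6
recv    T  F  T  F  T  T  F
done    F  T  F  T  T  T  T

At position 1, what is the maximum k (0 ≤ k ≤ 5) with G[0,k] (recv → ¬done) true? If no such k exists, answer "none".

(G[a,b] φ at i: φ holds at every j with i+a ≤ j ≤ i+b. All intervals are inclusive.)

(recv → ¬done) must hold from j=1 onward; find where it first fails.
  j=1: holds
  j=2: holds
  j=3: holds
  j=4: fails
Holds on [1,3], so largest k = 2.

2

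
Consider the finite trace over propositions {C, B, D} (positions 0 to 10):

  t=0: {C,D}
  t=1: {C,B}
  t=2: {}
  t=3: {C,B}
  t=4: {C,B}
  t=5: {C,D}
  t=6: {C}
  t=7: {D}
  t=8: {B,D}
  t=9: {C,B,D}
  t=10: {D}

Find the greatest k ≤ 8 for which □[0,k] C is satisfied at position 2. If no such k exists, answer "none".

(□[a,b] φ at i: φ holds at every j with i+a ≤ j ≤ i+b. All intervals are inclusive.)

C must hold from j=2 onward; find where it first fails.
  j=2: fails → no k works.

none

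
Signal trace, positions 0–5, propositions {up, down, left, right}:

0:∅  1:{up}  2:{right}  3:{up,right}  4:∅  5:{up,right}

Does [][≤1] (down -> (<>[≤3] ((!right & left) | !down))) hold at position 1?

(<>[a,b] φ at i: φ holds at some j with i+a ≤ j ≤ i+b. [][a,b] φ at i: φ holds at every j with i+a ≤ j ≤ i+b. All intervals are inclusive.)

True

Check (down -> (<>[≤3] ((!right & left) | !down))) at every j in [1,2]:
  j=1: antecedent false → ✓
  j=2: antecedent false → ✓
All positions satisfy it → formula holds.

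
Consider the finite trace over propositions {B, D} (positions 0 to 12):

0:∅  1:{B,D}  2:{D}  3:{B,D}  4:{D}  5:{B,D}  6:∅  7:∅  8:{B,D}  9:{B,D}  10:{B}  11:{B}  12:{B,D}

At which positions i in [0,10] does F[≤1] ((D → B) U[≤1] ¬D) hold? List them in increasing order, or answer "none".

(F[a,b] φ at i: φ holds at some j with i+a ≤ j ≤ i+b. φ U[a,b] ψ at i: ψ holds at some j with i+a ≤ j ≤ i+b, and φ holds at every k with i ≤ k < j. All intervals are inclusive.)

0, 4, 5, 6, 7, 8, 9, 10

Evaluate at each i in [0,10]:
  i=0: ✓ (witness j=0)
  i=1: ✗ (none in [1,2])
  i=2: ✗ (none in [2,3])
  i=3: ✗ (none in [3,4])
  i=4: ✓ (witness j=5)
  i=5: ✓ (witness j=5)
  i=6: ✓ (witness j=6)
  i=7: ✓ (witness j=7)
  i=8: ✓ (witness j=9)
  i=9: ✓ (witness j=9)
  i=10: ✓ (witness j=10)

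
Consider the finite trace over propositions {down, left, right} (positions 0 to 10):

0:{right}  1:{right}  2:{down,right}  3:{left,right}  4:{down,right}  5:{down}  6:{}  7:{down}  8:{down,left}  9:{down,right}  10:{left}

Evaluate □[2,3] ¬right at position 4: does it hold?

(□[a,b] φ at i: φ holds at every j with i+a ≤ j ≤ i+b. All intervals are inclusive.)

Check ¬right at every j in [6,7]:
  j=6: true
  j=7: true
All positions satisfy it → formula holds.

Holds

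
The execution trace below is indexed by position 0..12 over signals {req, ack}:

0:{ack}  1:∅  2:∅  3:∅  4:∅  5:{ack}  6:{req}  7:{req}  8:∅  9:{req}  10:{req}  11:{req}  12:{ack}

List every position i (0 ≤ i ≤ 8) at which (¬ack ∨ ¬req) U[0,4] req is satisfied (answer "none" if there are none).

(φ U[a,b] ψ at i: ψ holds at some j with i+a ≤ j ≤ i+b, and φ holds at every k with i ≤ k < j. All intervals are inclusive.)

Evaluate at each i in [0,8]:
  i=0: ✗ (no rhs in [0,4])
  i=1: ✗ (no rhs in [1,5])
  i=2: ✓ (rhs at j=6; lhs holds on [2,5])
  i=3: ✓ (rhs at j=6; lhs holds on [3,5])
  i=4: ✓ (rhs at j=6; lhs holds on [4,5])
  i=5: ✓ (rhs at j=6; lhs holds on [5,5])
  i=6: ✓ (rhs at j=6)
  i=7: ✓ (rhs at j=7)
  i=8: ✓ (rhs at j=9; lhs holds on [8,8])

2, 3, 4, 5, 6, 7, 8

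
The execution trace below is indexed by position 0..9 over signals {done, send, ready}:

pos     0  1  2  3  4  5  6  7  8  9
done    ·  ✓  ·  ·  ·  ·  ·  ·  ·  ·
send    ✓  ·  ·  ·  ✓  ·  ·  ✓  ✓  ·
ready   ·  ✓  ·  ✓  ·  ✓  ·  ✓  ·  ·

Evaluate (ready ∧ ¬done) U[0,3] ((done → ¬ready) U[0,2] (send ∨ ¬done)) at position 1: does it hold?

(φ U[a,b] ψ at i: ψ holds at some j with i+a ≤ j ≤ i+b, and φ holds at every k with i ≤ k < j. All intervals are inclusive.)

No

Need some j in [1,4] with ((done → ¬ready) U[0,2] (send ∨ ¬done)), and (ready ∧ ¬done) at every k in [1,j-1].
  j=1: ((done → ¬ready) U[0,2] (send ∨ ¬done)) — fails.
  j=2: ((done → ¬ready) U[0,2] (send ∨ ¬done)) holds, but (ready ∧ ¬done) fails at k=1 → not this j.
  j=3: ((done → ¬ready) U[0,2] (send ∨ ¬done)) holds, but (ready ∧ ¬done) fails at k=1 → not this j.
  j=4: ((done → ¬ready) U[0,2] (send ∨ ¬done)) holds, but (ready ∧ ¬done) fails at k=1 → not this j.
No j in the window works → until fails.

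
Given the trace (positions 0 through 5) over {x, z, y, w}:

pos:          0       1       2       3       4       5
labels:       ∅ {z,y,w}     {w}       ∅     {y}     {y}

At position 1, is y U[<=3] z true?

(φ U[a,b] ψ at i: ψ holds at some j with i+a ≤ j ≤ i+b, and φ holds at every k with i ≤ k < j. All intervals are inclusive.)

Need some j in [1,4] with z, and y at every k in [1,j-1].
  j=1: z holds; no prefix to check → satisfied.

Holds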